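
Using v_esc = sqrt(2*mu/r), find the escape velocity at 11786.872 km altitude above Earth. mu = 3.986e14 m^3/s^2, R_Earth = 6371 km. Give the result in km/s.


r = 6371.0 + 11786.872 = 18157.8720 km = 1.8157872e+07 m
v_esc = sqrt(2*mu/r) = sqrt(2*3.986e14 / 1.8157872e+07)
v_esc = 6625.9960 m/s = 6.6260 km/s

6.6260 km/s


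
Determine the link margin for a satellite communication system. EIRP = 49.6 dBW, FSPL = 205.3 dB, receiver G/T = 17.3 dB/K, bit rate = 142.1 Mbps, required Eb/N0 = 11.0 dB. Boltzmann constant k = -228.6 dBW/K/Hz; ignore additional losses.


C/N0 = EIRP - FSPL + G/T - k = 49.6 - 205.3 + 17.3 - (-228.6)
C/N0 = 90.2000 dB-Hz
R_b = 142.1 Mbps = 1.421e+08 bps -> 10*log10(R_b) = 81.5259 dB-Hz
Eb/N0 = C/N0 - 10*log10(R_b) = 90.2000 - 81.5259 = 8.6741 dB
Margin = Eb/N0 - Eb/N0_req = 8.6741 - 11.0 = -2.3259 dB (negative margin: link does not close)

-2.3259 dB


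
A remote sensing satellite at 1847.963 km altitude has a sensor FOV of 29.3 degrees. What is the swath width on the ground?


FOV = 29.3 deg = 0.5113815 rad
swath = 2 * alt * tan(FOV/2) = 2 * 1847.963 * tan(0.2556907)
swath = 2 * 1847.963 * 0.2614126
swath = 966.1615 km

966.1615 km


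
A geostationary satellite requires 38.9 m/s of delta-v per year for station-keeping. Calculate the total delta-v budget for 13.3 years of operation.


dV = rate * years = 38.9 * 13.3
dV = 517.3700 m/s

517.3700 m/s


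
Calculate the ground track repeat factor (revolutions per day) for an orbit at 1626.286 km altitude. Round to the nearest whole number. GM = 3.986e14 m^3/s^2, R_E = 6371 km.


r = 7.997286e+06 m
T = 2*pi*sqrt(r^3/mu) = 7117.4621 s = 118.6244 min
revs/day = 1440 / 118.6244 = 12.1392
Rounded: 12 revolutions per day

12 revolutions per day


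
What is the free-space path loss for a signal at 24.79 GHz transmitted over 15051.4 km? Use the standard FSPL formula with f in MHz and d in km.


f = 24.79 GHz = 24790.0000 MHz
d = 15051.4 km
FSPL = 32.44 + 20*log10(24790.0000) + 20*log10(15051.4)
FSPL = 32.44 + 87.8855 + 83.5515
FSPL = 203.8771 dB

203.8771 dB


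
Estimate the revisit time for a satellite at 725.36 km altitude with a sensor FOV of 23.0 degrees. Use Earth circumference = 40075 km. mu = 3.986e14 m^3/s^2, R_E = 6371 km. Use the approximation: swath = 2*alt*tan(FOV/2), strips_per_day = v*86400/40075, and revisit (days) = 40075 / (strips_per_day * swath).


swath = 2*725.36*tan(0.2007129) = 295.1523 km
v = sqrt(mu/r) = 7494.6409 m/s = 7.4946 km/s
strips/day = v*86400/40075 = 7.4946*86400/40075 = 16.1581
coverage/day = strips * swath = 16.1581 * 295.1523 = 4769.1089 km
revisit = 40075 / 4769.1089 = 8.4030 days

8.4030 days


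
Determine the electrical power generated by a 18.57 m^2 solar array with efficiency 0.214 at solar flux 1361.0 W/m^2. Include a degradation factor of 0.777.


P = area * eta * S * degradation
P = 18.57 * 0.214 * 1361.0 * 0.777
P = 4202.4719 W

4202.4719 W


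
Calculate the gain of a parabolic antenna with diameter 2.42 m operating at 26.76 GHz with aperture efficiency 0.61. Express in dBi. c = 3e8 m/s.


lambda = c/f = 3e8 / 2.676e+10 = 0.01121076 m
G = eta*(pi*D/lambda)^2 = 0.61*(pi*2.42/0.01121076)^2
G = 280536.9178 (linear)
G = 10*log10(280536.9178) = 54.4799 dBi

54.4799 dBi


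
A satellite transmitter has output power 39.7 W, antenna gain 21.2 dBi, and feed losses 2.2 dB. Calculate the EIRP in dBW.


Pt = 39.7 W = 15.9879 dBW
EIRP = Pt_dBW + Gt - losses = 15.9879 + 21.2 - 2.2 = 34.9879 dBW

34.9879 dBW


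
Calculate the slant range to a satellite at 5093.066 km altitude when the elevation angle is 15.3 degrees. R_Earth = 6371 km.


h = 5093.066 km, el = 15.3 deg
d = -R_E*sin(el) + sqrt((R_E*sin(el))^2 + 2*R_E*h + h^2)
d = -6371.0000*sin(0.2670354) + sqrt((6371.0000*0.263873)^2 + 2*6371.0000*5093.066 + 5093.066^2)
d = 7996.7460 km

7996.7460 km


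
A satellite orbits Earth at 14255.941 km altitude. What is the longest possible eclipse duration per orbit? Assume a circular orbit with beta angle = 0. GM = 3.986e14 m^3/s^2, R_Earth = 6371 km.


r = 20626.9410 km
T = 491.3740 min
Eclipse fraction = arcsin(R_E/r)/pi = arcsin(6371.0000/20626.9410)/pi
= arcsin(0.3088679)/pi = 0.0999501
Eclipse duration = 0.0999501 * 491.3740 = 49.1129 min

49.1129 minutes


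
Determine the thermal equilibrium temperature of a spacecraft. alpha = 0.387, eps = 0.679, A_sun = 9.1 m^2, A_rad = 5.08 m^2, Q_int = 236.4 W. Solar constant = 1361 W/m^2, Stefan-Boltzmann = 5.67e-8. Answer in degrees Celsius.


Numerator = alpha*S*A_sun + Q_int = 0.387*1361*9.1 + 236.4 = 5029.4337 W
Denominator = eps*sigma*A_rad = 0.679*5.67e-8*5.08 = 1.9557644e-07 W/K^4
T^4 = 2.5715948e+10 K^4
T = 400.4522 K = 127.3022 C

127.3022 degrees Celsius


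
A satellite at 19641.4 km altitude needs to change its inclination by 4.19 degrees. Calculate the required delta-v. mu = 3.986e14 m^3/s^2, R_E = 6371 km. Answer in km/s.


r = 26012.4000 km = 2.60124e+07 m
V = sqrt(mu/r) = 3914.5193 m/s
di = 4.19 deg = 0.0731293 rad
dV = 2*V*sin(di/2) = 2*3914.5193*sin(0.03656465)
dV = 286.2023 m/s = 0.2862023 km/s

0.2862 km/s


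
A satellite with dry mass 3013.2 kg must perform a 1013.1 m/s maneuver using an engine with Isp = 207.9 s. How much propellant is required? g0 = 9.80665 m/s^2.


ve = Isp * g0 = 207.9 * 9.80665 = 2038.802535 m/s
mass ratio = exp(dv/ve) = exp(1013.1/2038.802535) = 1.64363348
m_prop = m_dry * (mr - 1) = 3013.2 * (1.64363348 - 1)
m_prop = 1939.3964 kg

1939.3964 kg


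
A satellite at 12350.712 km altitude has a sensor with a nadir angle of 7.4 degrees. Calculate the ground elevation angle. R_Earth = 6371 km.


r = R_E + alt = 18721.7120 km
Law of sines in the satellite / Earth-center / ground-point triangle:
  sin(nadir)/R_E = sin(90 + el)/r  =>  cos(el) = (r/R_E)*sin(nadir)
cos(el) = (18721.7120 / 6371.0000) * sin(7.4 deg) = 0.3784765
el = arccos(0.3784765) = 67.7607 deg
(Earth-central angle = 90 - nadir - el = 14.8393 deg)

67.7607 degrees


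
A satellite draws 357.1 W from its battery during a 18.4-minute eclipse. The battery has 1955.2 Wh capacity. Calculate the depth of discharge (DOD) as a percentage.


E_used = P * t / 60 = 357.1 * 18.4 / 60 = 109.5107 Wh
DOD = E_used / E_total * 100 = 109.5107 / 1955.2 * 100
DOD = 5.6010 %

5.6010 %


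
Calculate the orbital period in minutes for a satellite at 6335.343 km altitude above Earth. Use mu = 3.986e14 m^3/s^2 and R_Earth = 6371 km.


r = 12706.3430 km = 1.2706343e+07 m
T = 2*pi*sqrt(r^3/mu) = 2*pi*sqrt(2.0514537e+21 / 3.986e14)
T = 14254.1749 s = 237.5696 min

237.5696 minutes


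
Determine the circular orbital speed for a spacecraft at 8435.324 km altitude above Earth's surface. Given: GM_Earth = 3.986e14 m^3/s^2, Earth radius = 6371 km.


r = R_E + alt = 6371.0 + 8435.324 = 14806.3240 km = 1.4806324e+07 m
v = sqrt(mu/r) = sqrt(3.986e14 / 1.4806324e+07) = 5188.5383 m/s = 5.1885 km/s

5.1885 km/s


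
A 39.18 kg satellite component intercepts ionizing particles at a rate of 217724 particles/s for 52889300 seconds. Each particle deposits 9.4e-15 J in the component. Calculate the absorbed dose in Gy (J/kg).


Total energy deposited = rate * time * E_per
  = 217724 * 52889300 * 9.4e-15 = 0.1082435 J
Dose = E_total / mass = 0.1082435 / 39.18
Dose = 0.002762724 Gy

0.0028 Gy


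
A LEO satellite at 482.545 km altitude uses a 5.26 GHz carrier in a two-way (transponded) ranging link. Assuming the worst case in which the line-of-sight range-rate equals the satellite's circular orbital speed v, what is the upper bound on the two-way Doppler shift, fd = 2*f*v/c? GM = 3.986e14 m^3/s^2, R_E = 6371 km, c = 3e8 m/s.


r = 6.853545e+06 m
v = sqrt(mu/r) = 7626.2496 m/s (worst-case radial velocity)
f = 5.26 GHz = 5.26e+09 Hz
fd = 2*f*v/c = 2*5.26e+09*7626.2496/3.0e+08
fd = 267427.1512 Hz

267427.1512 Hz


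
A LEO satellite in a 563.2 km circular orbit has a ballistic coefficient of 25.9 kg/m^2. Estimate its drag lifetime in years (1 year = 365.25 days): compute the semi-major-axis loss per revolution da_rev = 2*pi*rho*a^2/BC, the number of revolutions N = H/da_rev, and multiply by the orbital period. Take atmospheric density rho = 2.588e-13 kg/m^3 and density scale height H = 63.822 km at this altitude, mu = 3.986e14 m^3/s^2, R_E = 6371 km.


a = R_E + alt = 6934.2000 km = 6.9342e+06 m
da_rev = 2*pi*rho*a^2/BC = 2*pi*2.588e-13*(6.9342e+06)^2/25.9 = 3.018819 m per revolution
N = H/da_rev = 63822.0000 m / 3.018819 m = 21141.3787 revolutions
P = 2*pi*sqrt(a^3/mu) = 5746.5312 s
lifetime = N*P = 21141.3787 * 5746.5312 = 1.2148959e+08 s = 1406.1295 days
years = 1406.1295 / 365.25 = 3.8498 years

3.8498 years


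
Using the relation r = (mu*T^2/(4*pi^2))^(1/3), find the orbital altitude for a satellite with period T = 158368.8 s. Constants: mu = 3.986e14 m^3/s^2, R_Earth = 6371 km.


T = 158368.8 s
r = (mu*T^2/(4*pi^2))^(1/3) = (3.986e14 * 158368.8^2 / (4*pi^2))^(1/3)
r = 6.3266276e+07 m = 63266.2757 km
alt = r - R_E = 63266.2757 - 6371 = 56895.2757 km

56895.2757 km


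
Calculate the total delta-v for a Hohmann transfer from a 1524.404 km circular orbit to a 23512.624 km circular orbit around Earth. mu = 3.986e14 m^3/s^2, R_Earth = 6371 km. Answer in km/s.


r1 = 7895.4040 km = 7.895404e+06 m
r2 = 29883.6240 km = 2.9883624e+07 m
dv1 = sqrt(mu/r1)*(sqrt(2*r2/(r1+r2)) - 1) = 1831.6322 m/s
dv2 = sqrt(mu/r2)*(1 - sqrt(2*r1/(r1+r2))) = 1291.0003 m/s
total dv = |dv1| + |dv2| = 1831.6322 + 1291.0003 = 3122.6325 m/s = 3.1226 km/s

3.1226 km/s


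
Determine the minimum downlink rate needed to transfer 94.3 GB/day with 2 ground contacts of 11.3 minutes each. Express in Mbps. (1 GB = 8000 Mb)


total contact time = 2 * 11.3 * 60 = 1356.0000 s
data = 94.3 GB = 754400.0000 Mb
rate = 754400.0000 / 1356.0000 = 556.3422 Mbps

556.3422 Mbps


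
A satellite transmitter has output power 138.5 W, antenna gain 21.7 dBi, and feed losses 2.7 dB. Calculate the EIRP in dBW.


Pt = 138.5 W = 21.4145 dBW
EIRP = Pt_dBW + Gt - losses = 21.4145 + 21.7 - 2.7 = 40.4145 dBW

40.4145 dBW


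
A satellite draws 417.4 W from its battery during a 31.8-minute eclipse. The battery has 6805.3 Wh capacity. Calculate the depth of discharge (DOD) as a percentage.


E_used = P * t / 60 = 417.4 * 31.8 / 60 = 221.2220 Wh
DOD = E_used / E_total * 100 = 221.2220 / 6805.3 * 100
DOD = 3.2507 %

3.2507 %


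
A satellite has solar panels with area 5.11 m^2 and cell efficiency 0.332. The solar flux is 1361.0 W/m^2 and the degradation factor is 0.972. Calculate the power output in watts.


P = area * eta * S * degradation
P = 5.11 * 0.332 * 1361.0 * 0.972
P = 2244.3127 W

2244.3127 W


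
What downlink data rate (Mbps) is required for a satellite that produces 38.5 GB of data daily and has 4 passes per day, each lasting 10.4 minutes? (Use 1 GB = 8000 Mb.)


total contact time = 4 * 10.4 * 60 = 2496.0000 s
data = 38.5 GB = 308000.0000 Mb
rate = 308000.0000 / 2496.0000 = 123.3974 Mbps

123.3974 Mbps


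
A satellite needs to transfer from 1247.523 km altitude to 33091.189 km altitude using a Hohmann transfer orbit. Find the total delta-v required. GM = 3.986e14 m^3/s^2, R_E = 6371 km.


r1 = 7618.5230 km = 7.618523e+06 m
r2 = 39462.1890 km = 3.9462189e+07 m
dv1 = sqrt(mu/r1)*(sqrt(2*r2/(r1+r2)) - 1) = 2131.9595 m/s
dv2 = sqrt(mu/r2)*(1 - sqrt(2*r1/(r1+r2))) = 1370.1414 m/s
total dv = |dv1| + |dv2| = 2131.9595 + 1370.1414 = 3502.1010 m/s = 3.5021 km/s

3.5021 km/s


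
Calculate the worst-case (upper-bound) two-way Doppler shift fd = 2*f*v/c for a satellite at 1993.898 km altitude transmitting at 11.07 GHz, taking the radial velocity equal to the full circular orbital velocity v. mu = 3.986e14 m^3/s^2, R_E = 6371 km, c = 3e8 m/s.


r = 8.364898e+06 m
v = sqrt(mu/r) = 6903.0071 m/s (worst-case radial velocity)
f = 11.07 GHz = 1.107e+10 Hz
fd = 2*f*v/c = 2*1.107e+10*6903.0071/3.0e+08
fd = 509441.9267 Hz

509441.9267 Hz


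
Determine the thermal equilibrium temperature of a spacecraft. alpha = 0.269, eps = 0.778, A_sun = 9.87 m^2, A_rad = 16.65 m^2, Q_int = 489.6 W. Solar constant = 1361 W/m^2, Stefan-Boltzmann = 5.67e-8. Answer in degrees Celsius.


Numerator = alpha*S*A_sun + Q_int = 0.269*1361*9.87 + 489.6 = 4103.0958 W
Denominator = eps*sigma*A_rad = 0.778*5.67e-8*16.65 = 7.3447479e-07 W/K^4
T^4 = 5.5864352e+09 K^4
T = 273.3907 K = 0.2406715 C

0.2407 degrees Celsius


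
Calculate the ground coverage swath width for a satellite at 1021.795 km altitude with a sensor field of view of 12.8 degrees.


FOV = 12.8 deg = 0.2234021 rad
swath = 2 * alt * tan(FOV/2) = 2 * 1021.795 * tan(0.1117011)
swath = 2 * 1021.795 * 0.112168
swath = 229.2253 km

229.2253 km


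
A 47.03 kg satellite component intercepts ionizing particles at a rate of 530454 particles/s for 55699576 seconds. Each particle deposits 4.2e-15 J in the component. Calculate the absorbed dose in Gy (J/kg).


Total energy deposited = rate * time * E_per
  = 530454 * 55699576 * 4.2e-15 = 0.1240935 J
Dose = E_total / mass = 0.1240935 / 47.03
Dose = 0.002638602 Gy

0.0026 Gy


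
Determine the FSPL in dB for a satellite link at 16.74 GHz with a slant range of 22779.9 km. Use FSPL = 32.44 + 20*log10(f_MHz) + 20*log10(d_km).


f = 16.74 GHz = 16740.0000 MHz
d = 22779.9 km
FSPL = 32.44 + 20*log10(16740.0000) + 20*log10(22779.9)
FSPL = 32.44 + 84.4751 + 87.1510
FSPL = 204.0661 dB

204.0661 dB


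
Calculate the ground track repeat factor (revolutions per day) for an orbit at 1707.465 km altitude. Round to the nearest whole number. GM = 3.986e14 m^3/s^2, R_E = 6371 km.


r = 8.078465e+06 m
T = 2*pi*sqrt(r^3/mu) = 7226.1087 s = 120.4351 min
revs/day = 1440 / 120.4351 = 11.9566
Rounded: 12 revolutions per day

12 revolutions per day


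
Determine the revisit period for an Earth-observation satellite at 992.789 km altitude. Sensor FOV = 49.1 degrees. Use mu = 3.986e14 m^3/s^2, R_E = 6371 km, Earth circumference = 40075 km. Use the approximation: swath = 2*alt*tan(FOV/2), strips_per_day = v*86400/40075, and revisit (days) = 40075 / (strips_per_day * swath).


swath = 2*992.789*tan(0.4284783) = 906.9735 km
v = sqrt(mu/r) = 7357.2918 m/s = 7.3573 km/s
strips/day = v*86400/40075 = 7.3573*86400/40075 = 15.8620
coverage/day = strips * swath = 15.8620 * 906.9735 = 14386.4213 km
revisit = 40075 / 14386.4213 = 2.7856 days

2.7856 days


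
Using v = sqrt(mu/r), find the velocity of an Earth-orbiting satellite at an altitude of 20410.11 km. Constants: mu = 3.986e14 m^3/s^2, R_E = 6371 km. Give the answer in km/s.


r = R_E + alt = 6371.0 + 20410.11 = 26781.1100 km = 2.678111e+07 m
v = sqrt(mu/r) = sqrt(3.986e14 / 2.678111e+07) = 3857.9302 m/s = 3.8579 km/s

3.8579 km/s


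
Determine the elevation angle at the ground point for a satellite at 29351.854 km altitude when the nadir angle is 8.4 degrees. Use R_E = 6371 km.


r = R_E + alt = 35722.8540 km
Law of sines in the satellite / Earth-center / ground-point triangle:
  sin(nadir)/R_E = sin(90 + el)/r  =>  cos(el) = (r/R_E)*sin(nadir)
cos(el) = (35722.8540 / 6371.0000) * sin(8.4 deg) = 0.8191026
el = arccos(0.8191026) = 35.0049 deg
(Earth-central angle = 90 - nadir - el = 46.5951 deg)

35.0049 degrees


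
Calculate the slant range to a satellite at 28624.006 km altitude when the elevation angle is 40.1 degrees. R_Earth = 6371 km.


h = 28624.006 km, el = 40.1 deg
d = -R_E*sin(el) + sqrt((R_E*sin(el))^2 + 2*R_E*h + h^2)
d = -6371.0000*sin(0.699877) + sqrt((6371.0000*0.6441236)^2 + 2*6371.0000*28624.006 + 28624.006^2)
d = 30550.3105 km

30550.3105 km


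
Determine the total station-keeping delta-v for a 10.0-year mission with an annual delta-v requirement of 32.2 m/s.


dV = rate * years = 32.2 * 10.0
dV = 322.0000 m/s

322.0000 m/s


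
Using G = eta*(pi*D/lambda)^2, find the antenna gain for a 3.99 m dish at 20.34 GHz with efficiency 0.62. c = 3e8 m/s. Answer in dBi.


lambda = c/f = 3e8 / 2.034e+10 = 0.01474926 m
G = eta*(pi*D/lambda)^2 = 0.62*(pi*3.99/0.01474926)^2
G = 447812.9144 (linear)
G = 10*log10(447812.9144) = 56.5110 dBi

56.5110 dBi


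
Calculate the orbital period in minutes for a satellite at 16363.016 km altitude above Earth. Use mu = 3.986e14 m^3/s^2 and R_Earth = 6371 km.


r = 22734.0160 km = 2.2734016e+07 m
T = 2*pi*sqrt(r^3/mu) = 2*pi*sqrt(1.1749746e+22 / 3.986e14)
T = 34113.4359 s = 568.5573 min

568.5573 minutes


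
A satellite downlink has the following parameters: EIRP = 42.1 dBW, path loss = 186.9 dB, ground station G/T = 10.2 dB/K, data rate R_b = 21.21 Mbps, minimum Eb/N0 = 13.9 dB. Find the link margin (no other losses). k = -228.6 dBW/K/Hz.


C/N0 = EIRP - FSPL + G/T - k = 42.1 - 186.9 + 10.2 - (-228.6)
C/N0 = 94.0000 dB-Hz
R_b = 21.21 Mbps = 2.121e+07 bps -> 10*log10(R_b) = 73.2654 dB-Hz
Eb/N0 = C/N0 - 10*log10(R_b) = 94.0000 - 73.2654 = 20.7346 dB
Margin = Eb/N0 - Eb/N0_req = 20.7346 - 13.9 = 6.8346 dB (link closes)

6.8346 dB


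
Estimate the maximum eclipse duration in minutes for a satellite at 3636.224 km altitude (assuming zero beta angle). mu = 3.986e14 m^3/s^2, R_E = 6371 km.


r = 10007.2240 km
T = 166.0468 min
Eclipse fraction = arcsin(R_E/r)/pi = arcsin(6371.0000/10007.2240)/pi
= arcsin(0.6366401)/pi = 0.2196763
Eclipse duration = 0.2196763 * 166.0468 = 36.4765 min

36.4765 minutes


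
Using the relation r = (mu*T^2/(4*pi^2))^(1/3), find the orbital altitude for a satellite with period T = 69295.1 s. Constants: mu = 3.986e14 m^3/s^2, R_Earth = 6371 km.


T = 69295.1 s
r = (mu*T^2/(4*pi^2))^(1/3) = (3.986e14 * 69295.1^2 / (4*pi^2))^(1/3)
r = 3.6463711e+07 m = 36463.7113 km
alt = r - R_E = 36463.7113 - 6371 = 30092.7113 km

30092.7113 km


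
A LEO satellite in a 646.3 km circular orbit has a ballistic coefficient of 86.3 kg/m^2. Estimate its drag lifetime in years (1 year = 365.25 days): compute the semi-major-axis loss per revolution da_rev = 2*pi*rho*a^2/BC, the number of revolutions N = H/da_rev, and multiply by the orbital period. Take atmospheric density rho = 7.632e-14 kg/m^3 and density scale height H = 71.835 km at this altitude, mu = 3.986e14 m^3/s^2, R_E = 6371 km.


a = R_E + alt = 7017.3000 km = 7.0173e+06 m
da_rev = 2*pi*rho*a^2/BC = 2*pi*7.632e-14*(7.0173e+06)^2/86.3 = 0.2736198 m per revolution
N = H/da_rev = 71835.0000 m / 0.2736198 m = 262535.8249 revolutions
P = 2*pi*sqrt(a^3/mu) = 5850.1404 s
lifetime = N*P = 262535.8249 * 5850.1404 = 1.5358714e+09 s = 17776.2897 days
years = 17776.2897 / 365.25 = 48.6688 years

48.6688 years


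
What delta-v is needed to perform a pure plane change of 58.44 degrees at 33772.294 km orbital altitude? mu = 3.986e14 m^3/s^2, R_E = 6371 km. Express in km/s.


r = 40143.2940 km = 4.0143294e+07 m
V = sqrt(mu/r) = 3151.0997 m/s
di = 58.44 deg = 1.0200 rad
dV = 2*V*sin(di/2) = 2*3151.0997*sin(0.5099852)
dV = 3076.5090 m/s = 3.0765 km/s

3.0765 km/s


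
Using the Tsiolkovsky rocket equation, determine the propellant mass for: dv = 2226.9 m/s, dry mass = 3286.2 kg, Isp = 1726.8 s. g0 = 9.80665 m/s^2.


ve = Isp * g0 = 1726.8 * 9.80665 = 16934.123220 m/s
mass ratio = exp(dv/ve) = exp(2226.9/16934.123220) = 1.14054214
m_prop = m_dry * (mr - 1) = 3286.2 * (1.14054214 - 1)
m_prop = 461.8496 kg

461.8496 kg


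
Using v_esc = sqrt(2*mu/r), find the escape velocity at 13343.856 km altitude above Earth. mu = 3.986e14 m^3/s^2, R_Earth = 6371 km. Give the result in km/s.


r = 6371.0 + 13343.856 = 19714.8560 km = 1.9714856e+07 m
v_esc = sqrt(2*mu/r) = sqrt(2*3.986e14 / 1.9714856e+07)
v_esc = 6358.9709 m/s = 6.3590 km/s

6.3590 km/s


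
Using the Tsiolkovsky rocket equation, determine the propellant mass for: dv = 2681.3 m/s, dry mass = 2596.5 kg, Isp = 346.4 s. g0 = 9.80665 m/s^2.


ve = Isp * g0 = 346.4 * 9.80665 = 3397.023560 m/s
mass ratio = exp(dv/ve) = exp(2681.3/3397.023560) = 2.20187358
m_prop = m_dry * (mr - 1) = 2596.5 * (2.20187358 - 1)
m_prop = 3120.6648 kg

3120.6648 kg


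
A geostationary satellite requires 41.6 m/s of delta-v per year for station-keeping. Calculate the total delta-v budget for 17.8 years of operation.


dV = rate * years = 41.6 * 17.8
dV = 740.4800 m/s

740.4800 m/s


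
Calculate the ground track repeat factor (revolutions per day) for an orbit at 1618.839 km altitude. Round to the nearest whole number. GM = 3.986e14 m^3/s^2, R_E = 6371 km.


r = 7.989839e+06 m
T = 2*pi*sqrt(r^3/mu) = 7107.5228 s = 118.4587 min
revs/day = 1440 / 118.4587 = 12.1561
Rounded: 12 revolutions per day

12 revolutions per day


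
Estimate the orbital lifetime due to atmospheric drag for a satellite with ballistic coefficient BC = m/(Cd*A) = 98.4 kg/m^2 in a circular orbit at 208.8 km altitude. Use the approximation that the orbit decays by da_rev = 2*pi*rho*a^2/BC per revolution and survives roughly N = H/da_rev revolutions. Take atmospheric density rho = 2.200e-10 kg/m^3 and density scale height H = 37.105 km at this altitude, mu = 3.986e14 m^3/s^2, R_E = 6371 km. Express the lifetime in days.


a = R_E + alt = 6579.8000 km = 6.5798e+06 m
da_rev = 2*pi*rho*a^2/BC = 2*pi*2.200e-10*(6.5798e+06)^2/98.4 = 608.180984 m per revolution
N = H/da_rev = 37105.0000 m / 608.180984 m = 61.0098 revolutions
P = 2*pi*sqrt(a^3/mu) = 5311.6599 s
lifetime = N*P = 61.0098 * 5311.6599 = 324063.3072 s = 3.7507 days

3.7507 days


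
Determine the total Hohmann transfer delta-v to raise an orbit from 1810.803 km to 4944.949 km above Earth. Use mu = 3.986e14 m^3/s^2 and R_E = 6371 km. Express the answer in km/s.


r1 = 8181.8030 km = 8.181803e+06 m
r2 = 11315.9490 km = 1.1315949e+07 m
dv1 = sqrt(mu/r1)*(sqrt(2*r2/(r1+r2)) - 1) = 540.0864 m/s
dv2 = sqrt(mu/r2)*(1 - sqrt(2*r1/(r1+r2))) = 497.8948 m/s
total dv = |dv1| + |dv2| = 540.0864 + 497.8948 = 1037.9812 m/s = 1.0380 km/s

1.0380 km/s


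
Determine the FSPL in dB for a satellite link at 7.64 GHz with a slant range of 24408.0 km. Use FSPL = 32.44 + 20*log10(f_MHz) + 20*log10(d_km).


f = 7.64 GHz = 7640.0000 MHz
d = 24408.0 km
FSPL = 32.44 + 20*log10(7640.0000) + 20*log10(24408.0)
FSPL = 32.44 + 77.6619 + 87.7506
FSPL = 197.8525 dB

197.8525 dB


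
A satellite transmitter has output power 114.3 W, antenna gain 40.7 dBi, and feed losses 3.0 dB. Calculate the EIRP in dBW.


Pt = 114.3 W = 20.5805 dBW
EIRP = Pt_dBW + Gt - losses = 20.5805 + 40.7 - 3.0 = 58.2805 dBW

58.2805 dBW


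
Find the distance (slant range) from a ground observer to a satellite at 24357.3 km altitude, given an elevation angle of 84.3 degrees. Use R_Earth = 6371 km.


h = 24357.3 km, el = 84.3 deg
d = -R_E*sin(el) + sqrt((R_E*sin(el))^2 + 2*R_E*h + h^2)
d = -6371.0000*sin(1.4713) + sqrt((6371.0000*0.9950556)^2 + 2*6371.0000*24357.3 + 24357.3^2)
d = 24382.2852 km

24382.2852 km


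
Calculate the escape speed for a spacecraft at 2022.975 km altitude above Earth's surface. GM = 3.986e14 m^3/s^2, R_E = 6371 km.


r = 6371.0 + 2022.975 = 8393.9750 km = 8.393975e+06 m
v_esc = sqrt(2*mu/r) = sqrt(2*3.986e14 / 8.393975e+06)
v_esc = 9745.4031 m/s = 9.7454 km/s

9.7454 km/s


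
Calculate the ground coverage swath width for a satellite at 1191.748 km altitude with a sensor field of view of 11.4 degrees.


FOV = 11.4 deg = 0.1989675 rad
swath = 2 * alt * tan(FOV/2) = 2 * 1191.748 * tan(0.09948377)
swath = 2 * 1191.748 * 0.09981327
swath = 237.9045 km

237.9045 km


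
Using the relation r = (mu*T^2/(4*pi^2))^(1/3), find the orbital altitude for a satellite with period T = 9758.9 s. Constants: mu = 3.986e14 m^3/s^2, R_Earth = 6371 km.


T = 9758.9 s
r = (mu*T^2/(4*pi^2))^(1/3) = (3.986e14 * 9758.9^2 / (4*pi^2))^(1/3)
r = 9.8702109e+06 m = 9870.2109 km
alt = r - R_E = 9870.2109 - 6371 = 3499.2109 km

3499.2109 km


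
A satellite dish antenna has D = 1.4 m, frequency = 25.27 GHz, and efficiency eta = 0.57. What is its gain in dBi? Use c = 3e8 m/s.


lambda = c/f = 3e8 / 2.527e+10 = 0.01187178 m
G = eta*(pi*D/lambda)^2 = 0.57*(pi*1.4/0.01187178)^2
G = 78234.5604 (linear)
G = 10*log10(78234.5604) = 48.9340 dBi

48.9340 dBi


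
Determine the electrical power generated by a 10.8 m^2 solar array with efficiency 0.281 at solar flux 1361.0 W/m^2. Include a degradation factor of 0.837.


P = area * eta * S * degradation
P = 10.8 * 0.281 * 1361.0 * 0.837
P = 3457.1137 W

3457.1137 W


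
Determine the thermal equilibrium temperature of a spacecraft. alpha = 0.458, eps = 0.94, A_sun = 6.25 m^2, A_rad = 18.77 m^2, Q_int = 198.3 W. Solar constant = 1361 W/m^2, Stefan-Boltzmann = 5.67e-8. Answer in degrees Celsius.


Numerator = alpha*S*A_sun + Q_int = 0.458*1361*6.25 + 198.3 = 4094.1625 W
Denominator = eps*sigma*A_rad = 0.94*5.67e-8*18.77 = 1.0004035e-06 W/K^4
T^4 = 4.0925113e+09 K^4
T = 252.9283 K = -20.2217 C

-20.2217 degrees Celsius


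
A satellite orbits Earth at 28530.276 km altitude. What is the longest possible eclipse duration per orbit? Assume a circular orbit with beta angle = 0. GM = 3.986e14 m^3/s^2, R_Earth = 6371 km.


r = 34901.2760 km
T = 1081.4886 min
Eclipse fraction = arcsin(R_E/r)/pi = arcsin(6371.0000/34901.2760)/pi
= arcsin(0.1825435)/pi = 0.05843303
Eclipse duration = 0.05843303 * 1081.4886 = 63.1947 min

63.1947 minutes


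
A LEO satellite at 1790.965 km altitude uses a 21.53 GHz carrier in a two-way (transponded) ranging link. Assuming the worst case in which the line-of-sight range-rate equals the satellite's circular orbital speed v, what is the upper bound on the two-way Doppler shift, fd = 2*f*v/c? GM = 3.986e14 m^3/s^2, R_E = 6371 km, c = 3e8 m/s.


r = 8.161965e+06 m
v = sqrt(mu/r) = 6988.2959 m/s (worst-case radial velocity)
f = 21.53 GHz = 2.153e+10 Hz
fd = 2*f*v/c = 2*2.153e+10*6988.2959/3.0e+08
fd = 1.0030534e+06 Hz

1.0031e+06 Hz


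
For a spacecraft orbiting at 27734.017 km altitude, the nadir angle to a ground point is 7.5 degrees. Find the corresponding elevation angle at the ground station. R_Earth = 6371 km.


r = R_E + alt = 34105.0170 km
Law of sines in the satellite / Earth-center / ground-point triangle:
  sin(nadir)/R_E = sin(90 + el)/r  =>  cos(el) = (r/R_E)*sin(nadir)
cos(el) = (34105.0170 / 6371.0000) * sin(7.5 deg) = 0.6987283
el = arccos(0.6987283) = 45.6749 deg
(Earth-central angle = 90 - nadir - el = 36.8251 deg)

45.6749 degrees


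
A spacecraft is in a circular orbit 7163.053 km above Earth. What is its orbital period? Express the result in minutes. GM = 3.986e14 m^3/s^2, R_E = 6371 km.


r = 13534.0530 km = 1.3534053e+07 m
T = 2*pi*sqrt(r^3/mu) = 2*pi*sqrt(2.4790405e+21 / 3.986e14)
T = 15669.4239 s = 261.1571 min

261.1571 minutes


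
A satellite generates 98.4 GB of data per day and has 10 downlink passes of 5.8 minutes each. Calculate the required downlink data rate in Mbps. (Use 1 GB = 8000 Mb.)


total contact time = 10 * 5.8 * 60 = 3480.0000 s
data = 98.4 GB = 787200.0000 Mb
rate = 787200.0000 / 3480.0000 = 226.2069 Mbps

226.2069 Mbps


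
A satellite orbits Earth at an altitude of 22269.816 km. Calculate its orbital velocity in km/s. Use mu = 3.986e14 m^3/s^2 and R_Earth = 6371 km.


r = R_E + alt = 6371.0 + 22269.816 = 28640.8160 km = 2.8640816e+07 m
v = sqrt(mu/r) = sqrt(3.986e14 / 2.8640816e+07) = 3730.5765 m/s = 3.7306 km/s

3.7306 km/s


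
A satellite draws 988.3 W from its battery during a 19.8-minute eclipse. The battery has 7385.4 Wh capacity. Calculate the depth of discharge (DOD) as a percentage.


E_used = P * t / 60 = 988.3 * 19.8 / 60 = 326.1390 Wh
DOD = E_used / E_total * 100 = 326.1390 / 7385.4 * 100
DOD = 4.4160 %

4.4160 %


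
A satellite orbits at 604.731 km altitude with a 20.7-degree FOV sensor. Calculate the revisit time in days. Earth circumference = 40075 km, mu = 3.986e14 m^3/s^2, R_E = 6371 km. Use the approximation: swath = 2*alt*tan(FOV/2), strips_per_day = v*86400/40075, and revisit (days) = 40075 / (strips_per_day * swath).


swath = 2*604.731*tan(0.1806416) = 220.8870 km
v = sqrt(mu/r) = 7559.1643 m/s = 7.5592 km/s
strips/day = v*86400/40075 = 7.5592*86400/40075 = 16.2972
coverage/day = strips * swath = 16.2972 * 220.8870 = 3599.8476 km
revisit = 40075 / 3599.8476 = 11.1324 days

11.1324 days


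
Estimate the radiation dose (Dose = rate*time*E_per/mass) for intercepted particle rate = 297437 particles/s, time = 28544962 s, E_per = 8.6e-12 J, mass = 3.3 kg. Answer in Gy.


Total energy deposited = rate * time * E_per
  = 297437 * 28544962 * 8.6e-12 = 73.0168 J
Dose = E_total / mass = 73.0168 / 3.3
Dose = 22.1263 Gy

22.1263 Gy


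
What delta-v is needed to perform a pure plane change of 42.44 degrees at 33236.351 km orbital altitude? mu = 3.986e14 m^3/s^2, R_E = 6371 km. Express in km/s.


r = 39607.3510 km = 3.9607351e+07 m
V = sqrt(mu/r) = 3172.3475 m/s
di = 42.44 deg = 0.7407177 rad
dV = 2*V*sin(di/2) = 2*3172.3475*sin(0.3703589)
dV = 2296.4623 m/s = 2.2965 km/s

2.2965 km/s


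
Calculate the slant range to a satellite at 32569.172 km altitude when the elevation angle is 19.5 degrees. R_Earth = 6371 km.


h = 32569.172 km, el = 19.5 deg
d = -R_E*sin(el) + sqrt((R_E*sin(el))^2 + 2*R_E*h + h^2)
d = -6371.0000*sin(0.3403392) + sqrt((6371.0000*0.3338069)^2 + 2*6371.0000*32569.172 + 32569.172^2)
d = 36347.5954 km

36347.5954 km


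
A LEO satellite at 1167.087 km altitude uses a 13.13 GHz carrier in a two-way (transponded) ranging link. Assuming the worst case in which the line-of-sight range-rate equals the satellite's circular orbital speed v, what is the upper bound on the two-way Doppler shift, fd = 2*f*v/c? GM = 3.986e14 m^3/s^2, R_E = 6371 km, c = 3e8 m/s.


r = 7.538087e+06 m
v = sqrt(mu/r) = 7271.7355 m/s (worst-case radial velocity)
f = 13.13 GHz = 1.313e+10 Hz
fd = 2*f*v/c = 2*1.313e+10*7271.7355/3.0e+08
fd = 636519.2487 Hz

636519.2487 Hz


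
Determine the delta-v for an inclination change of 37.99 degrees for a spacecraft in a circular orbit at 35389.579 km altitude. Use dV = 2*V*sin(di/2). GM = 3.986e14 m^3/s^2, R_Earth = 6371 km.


r = 41760.5790 km = 4.1760579e+07 m
V = sqrt(mu/r) = 3089.4800 m/s
di = 37.99 deg = 0.6630506 rad
dV = 2*V*sin(di/2) = 2*3089.4800*sin(0.3315253)
dV = 2011.1628 m/s = 2.0112 km/s

2.0112 km/s


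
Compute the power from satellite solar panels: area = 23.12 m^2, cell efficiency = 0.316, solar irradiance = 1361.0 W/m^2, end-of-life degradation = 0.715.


P = area * eta * S * degradation
P = 23.12 * 0.316 * 1361.0 * 0.715
P = 7109.5003 W

7109.5003 W


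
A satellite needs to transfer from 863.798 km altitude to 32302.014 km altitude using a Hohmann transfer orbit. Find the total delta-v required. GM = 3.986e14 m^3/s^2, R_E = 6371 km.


r1 = 7234.7980 km = 7.234798e+06 m
r2 = 38673.0140 km = 3.8673014e+07 m
dv1 = sqrt(mu/r1)*(sqrt(2*r2/(r1+r2)) - 1) = 2211.9543 m/s
dv2 = sqrt(mu/r2)*(1 - sqrt(2*r1/(r1+r2))) = 1408.0474 m/s
total dv = |dv1| + |dv2| = 2211.9543 + 1408.0474 = 3620.0016 m/s = 3.6200 km/s

3.6200 km/s


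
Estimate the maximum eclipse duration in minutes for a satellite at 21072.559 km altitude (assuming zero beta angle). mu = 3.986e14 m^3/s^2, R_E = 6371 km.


r = 27443.5590 km
T = 754.0855 min
Eclipse fraction = arcsin(R_E/r)/pi = arcsin(6371.0000/27443.5590)/pi
= arcsin(0.2321492)/pi = 0.07457576
Eclipse duration = 0.07457576 * 754.0855 = 56.2365 min

56.2365 minutes


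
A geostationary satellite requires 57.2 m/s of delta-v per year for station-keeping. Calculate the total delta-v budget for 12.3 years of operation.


dV = rate * years = 57.2 * 12.3
dV = 703.5600 m/s

703.5600 m/s


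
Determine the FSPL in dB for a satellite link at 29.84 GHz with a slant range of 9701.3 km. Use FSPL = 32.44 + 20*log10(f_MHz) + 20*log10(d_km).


f = 29.84 GHz = 29840.0000 MHz
d = 9701.3 km
FSPL = 32.44 + 20*log10(29840.0000) + 20*log10(9701.3)
FSPL = 32.44 + 89.4960 + 79.7366
FSPL = 201.6726 dB

201.6726 dB


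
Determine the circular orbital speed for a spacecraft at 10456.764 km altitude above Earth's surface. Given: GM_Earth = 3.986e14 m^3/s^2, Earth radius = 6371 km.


r = R_E + alt = 6371.0 + 10456.764 = 16827.7640 km = 1.6827764e+07 m
v = sqrt(mu/r) = sqrt(3.986e14 / 1.6827764e+07) = 4866.9338 m/s = 4.8669 km/s

4.8669 km/s


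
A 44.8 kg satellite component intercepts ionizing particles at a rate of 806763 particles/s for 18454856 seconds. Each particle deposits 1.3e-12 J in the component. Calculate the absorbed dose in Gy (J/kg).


Total energy deposited = rate * time * E_per
  = 806763 * 18454856 * 1.3e-12 = 19.3553 J
Dose = E_total / mass = 19.3553 / 44.8
Dose = 0.432038 Gy

0.4320 Gy


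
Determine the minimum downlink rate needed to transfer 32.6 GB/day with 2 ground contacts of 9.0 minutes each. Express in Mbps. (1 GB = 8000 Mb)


total contact time = 2 * 9.0 * 60 = 1080.0000 s
data = 32.6 GB = 260800.0000 Mb
rate = 260800.0000 / 1080.0000 = 241.4815 Mbps

241.4815 Mbps


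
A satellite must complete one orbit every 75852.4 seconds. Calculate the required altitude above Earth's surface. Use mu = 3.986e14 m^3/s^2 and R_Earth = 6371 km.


T = 75852.4 s
r = (mu*T^2/(4*pi^2))^(1/3) = (3.986e14 * 75852.4^2 / (4*pi^2))^(1/3)
r = 3.8729219e+07 m = 38729.2188 km
alt = r - R_E = 38729.2188 - 6371 = 32358.2188 km

32358.2188 km


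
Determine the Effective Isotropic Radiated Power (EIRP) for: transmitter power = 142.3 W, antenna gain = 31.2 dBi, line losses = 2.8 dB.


Pt = 142.3 W = 21.5320 dBW
EIRP = Pt_dBW + Gt - losses = 21.5320 + 31.2 - 2.8 = 49.9320 dBW

49.9320 dBW


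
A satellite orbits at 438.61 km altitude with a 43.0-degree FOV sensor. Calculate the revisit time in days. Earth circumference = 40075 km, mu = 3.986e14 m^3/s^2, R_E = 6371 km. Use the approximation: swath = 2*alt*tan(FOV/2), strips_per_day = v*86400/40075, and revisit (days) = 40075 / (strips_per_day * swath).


swath = 2*438.61*tan(0.3752458) = 345.5461 km
v = sqrt(mu/r) = 7650.8119 m/s = 7.6508 km/s
strips/day = v*86400/40075 = 7.6508*86400/40075 = 16.4948
coverage/day = strips * swath = 16.4948 * 345.5461 = 5699.7236 km
revisit = 40075 / 5699.7236 = 7.0310 days

7.0310 days


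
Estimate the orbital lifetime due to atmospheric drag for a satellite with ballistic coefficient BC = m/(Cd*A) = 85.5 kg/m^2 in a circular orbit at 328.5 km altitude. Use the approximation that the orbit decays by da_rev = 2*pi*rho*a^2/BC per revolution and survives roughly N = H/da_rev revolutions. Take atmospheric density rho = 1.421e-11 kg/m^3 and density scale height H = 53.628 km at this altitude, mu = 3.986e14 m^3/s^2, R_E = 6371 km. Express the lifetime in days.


a = R_E + alt = 6699.5000 km = 6.6995e+06 m
da_rev = 2*pi*rho*a^2/BC = 2*pi*1.421e-11*(6.6995e+06)^2/85.5 = 46.869748 m per revolution
N = H/da_rev = 53628.0000 m / 46.869748 m = 1144.1922 revolutions
P = 2*pi*sqrt(a^3/mu) = 5457.2620 s
lifetime = N*P = 1144.1922 * 5457.2620 = 6.2441567e+06 s = 72.2703 days

72.2703 days


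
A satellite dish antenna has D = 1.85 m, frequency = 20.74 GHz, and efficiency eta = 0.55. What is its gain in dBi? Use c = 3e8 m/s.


lambda = c/f = 3e8 / 2.074e+10 = 0.0144648 m
G = eta*(pi*D/lambda)^2 = 0.55*(pi*1.85/0.0144648)^2
G = 88793.4410 (linear)
G = 10*log10(88793.4410) = 49.4838 dBi

49.4838 dBi


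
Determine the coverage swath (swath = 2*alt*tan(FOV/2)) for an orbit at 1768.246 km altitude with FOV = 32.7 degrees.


FOV = 32.7 deg = 0.5707227 rad
swath = 2 * alt * tan(FOV/2) = 2 * 1768.246 * tan(0.2853613)
swath = 2 * 1768.246 * 0.293368
swath = 1037.4936 km

1037.4936 km


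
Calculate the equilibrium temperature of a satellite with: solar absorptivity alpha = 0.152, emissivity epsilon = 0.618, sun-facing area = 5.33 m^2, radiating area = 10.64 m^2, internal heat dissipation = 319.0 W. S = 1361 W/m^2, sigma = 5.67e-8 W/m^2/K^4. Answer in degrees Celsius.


Numerator = alpha*S*A_sun + Q_int = 0.152*1361*5.33 + 319.0 = 1421.6278 W
Denominator = eps*sigma*A_rad = 0.618*5.67e-8*10.64 = 3.7283198e-07 W/K^4
T^4 = 3.813052e+09 K^4
T = 248.4953 K = -24.6547 C

-24.6547 degrees Celsius


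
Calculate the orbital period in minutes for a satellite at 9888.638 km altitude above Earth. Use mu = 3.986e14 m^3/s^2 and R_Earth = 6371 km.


r = 16259.6380 km = 1.6259638e+07 m
T = 2*pi*sqrt(r^3/mu) = 2*pi*sqrt(4.2986553e+21 / 3.986e14)
T = 20633.7199 s = 343.8953 min

343.8953 minutes


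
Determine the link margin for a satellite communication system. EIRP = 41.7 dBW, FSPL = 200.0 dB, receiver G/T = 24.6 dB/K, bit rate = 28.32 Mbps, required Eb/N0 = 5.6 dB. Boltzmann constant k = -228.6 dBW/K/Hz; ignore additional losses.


C/N0 = EIRP - FSPL + G/T - k = 41.7 - 200.0 + 24.6 - (-228.6)
C/N0 = 94.9000 dB-Hz
R_b = 28.32 Mbps = 2.832e+07 bps -> 10*log10(R_b) = 74.5209 dB-Hz
Eb/N0 = C/N0 - 10*log10(R_b) = 94.9000 - 74.5209 = 20.3791 dB
Margin = Eb/N0 - Eb/N0_req = 20.3791 - 5.6 = 14.7791 dB (link closes)

14.7791 dB


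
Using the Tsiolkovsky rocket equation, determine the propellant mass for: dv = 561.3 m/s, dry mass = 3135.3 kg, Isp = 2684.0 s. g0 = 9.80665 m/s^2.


ve = Isp * g0 = 2684.0 * 9.80665 = 26321.048600 m/s
mass ratio = exp(dv/ve) = exp(561.3/26321.048600) = 1.02155414
m_prop = m_dry * (mr - 1) = 3135.3 * (1.02155414 - 1)
m_prop = 67.5787 kg

67.5787 kg


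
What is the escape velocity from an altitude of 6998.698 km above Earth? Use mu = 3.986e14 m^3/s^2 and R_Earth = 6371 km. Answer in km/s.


r = 6371.0 + 6998.698 = 13369.6980 km = 1.3369698e+07 m
v_esc = sqrt(2*mu/r) = sqrt(2*3.986e14 / 1.3369698e+07)
v_esc = 7721.8764 m/s = 7.7219 km/s

7.7219 km/s


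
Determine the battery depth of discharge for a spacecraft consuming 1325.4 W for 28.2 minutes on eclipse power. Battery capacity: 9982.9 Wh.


E_used = P * t / 60 = 1325.4 * 28.2 / 60 = 622.9380 Wh
DOD = E_used / E_total * 100 = 622.9380 / 9982.9 * 100
DOD = 6.2401 %

6.2401 %


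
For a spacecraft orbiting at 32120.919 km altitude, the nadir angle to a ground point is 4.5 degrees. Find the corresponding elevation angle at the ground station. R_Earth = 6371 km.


r = R_E + alt = 38491.9190 km
Law of sines in the satellite / Earth-center / ground-point triangle:
  sin(nadir)/R_E = sin(90 + el)/r  =>  cos(el) = (r/R_E)*sin(nadir)
cos(el) = (38491.9190 / 6371.0000) * sin(4.5 deg) = 0.4740294
el = arccos(0.4740294) = 61.7038 deg
(Earth-central angle = 90 - nadir - el = 23.7962 deg)

61.7038 degrees


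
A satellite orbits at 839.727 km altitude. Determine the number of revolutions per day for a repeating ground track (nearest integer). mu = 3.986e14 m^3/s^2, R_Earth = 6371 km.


r = 7.210727e+06 m
T = 2*pi*sqrt(r^3/mu) = 6093.6822 s = 101.5614 min
revs/day = 1440 / 101.5614 = 14.1786
Rounded: 14 revolutions per day

14 revolutions per day


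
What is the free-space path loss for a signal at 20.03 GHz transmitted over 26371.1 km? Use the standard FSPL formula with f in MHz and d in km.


f = 20.03 GHz = 20030.0000 MHz
d = 26371.1 km
FSPL = 32.44 + 20*log10(20030.0000) + 20*log10(26371.1)
FSPL = 32.44 + 86.0336 + 88.4226
FSPL = 206.8962 dB

206.8962 dB


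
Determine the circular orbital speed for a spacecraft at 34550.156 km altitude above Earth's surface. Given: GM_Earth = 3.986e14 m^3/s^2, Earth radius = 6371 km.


r = R_E + alt = 6371.0 + 34550.156 = 40921.1560 km = 4.0921156e+07 m
v = sqrt(mu/r) = sqrt(3.986e14 / 4.0921156e+07) = 3121.0067 m/s = 3.1210 km/s

3.1210 km/s


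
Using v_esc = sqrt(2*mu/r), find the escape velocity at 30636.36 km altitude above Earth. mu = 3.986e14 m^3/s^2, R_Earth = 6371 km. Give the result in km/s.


r = 6371.0 + 30636.36 = 37007.3600 km = 3.700736e+07 m
v_esc = sqrt(2*mu/r) = sqrt(2*3.986e14 / 3.700736e+07)
v_esc = 4641.2995 m/s = 4.6413 km/s

4.6413 km/s


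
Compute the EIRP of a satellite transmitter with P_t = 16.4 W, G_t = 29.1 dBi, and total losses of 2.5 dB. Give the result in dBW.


Pt = 16.4 W = 12.1484 dBW
EIRP = Pt_dBW + Gt - losses = 12.1484 + 29.1 - 2.5 = 38.7484 dBW

38.7484 dBW


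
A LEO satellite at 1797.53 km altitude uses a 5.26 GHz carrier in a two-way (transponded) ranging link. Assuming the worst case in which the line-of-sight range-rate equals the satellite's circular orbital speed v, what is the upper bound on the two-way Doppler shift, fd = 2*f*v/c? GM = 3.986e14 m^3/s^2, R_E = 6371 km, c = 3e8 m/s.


r = 8.16853e+06 m
v = sqrt(mu/r) = 6985.4871 m/s (worst-case radial velocity)
f = 5.26 GHz = 5.26e+09 Hz
fd = 2*f*v/c = 2*5.26e+09*6985.4871/3.0e+08
fd = 244957.7465 Hz

244957.7465 Hz
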